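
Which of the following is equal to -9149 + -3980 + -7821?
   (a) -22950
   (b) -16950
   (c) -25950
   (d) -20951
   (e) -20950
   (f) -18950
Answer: e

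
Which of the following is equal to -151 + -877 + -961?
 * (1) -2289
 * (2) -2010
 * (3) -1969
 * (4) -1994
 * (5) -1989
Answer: 5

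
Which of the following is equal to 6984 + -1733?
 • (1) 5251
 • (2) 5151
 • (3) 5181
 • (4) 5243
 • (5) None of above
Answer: 1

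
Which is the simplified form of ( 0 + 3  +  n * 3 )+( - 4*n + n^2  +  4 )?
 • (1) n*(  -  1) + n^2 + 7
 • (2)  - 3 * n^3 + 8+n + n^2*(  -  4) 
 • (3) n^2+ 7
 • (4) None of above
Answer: 1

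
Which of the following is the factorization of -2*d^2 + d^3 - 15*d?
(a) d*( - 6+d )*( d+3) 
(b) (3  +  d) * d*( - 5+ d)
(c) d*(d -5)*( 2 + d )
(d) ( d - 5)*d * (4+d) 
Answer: b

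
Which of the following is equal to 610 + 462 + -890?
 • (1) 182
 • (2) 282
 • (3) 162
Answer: 1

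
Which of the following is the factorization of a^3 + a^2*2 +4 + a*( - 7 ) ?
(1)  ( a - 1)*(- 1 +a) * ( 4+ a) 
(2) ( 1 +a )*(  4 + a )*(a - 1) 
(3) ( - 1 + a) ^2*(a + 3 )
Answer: 1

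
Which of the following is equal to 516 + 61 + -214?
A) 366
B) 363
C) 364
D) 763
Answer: B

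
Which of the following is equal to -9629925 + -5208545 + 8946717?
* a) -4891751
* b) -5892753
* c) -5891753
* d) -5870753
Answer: c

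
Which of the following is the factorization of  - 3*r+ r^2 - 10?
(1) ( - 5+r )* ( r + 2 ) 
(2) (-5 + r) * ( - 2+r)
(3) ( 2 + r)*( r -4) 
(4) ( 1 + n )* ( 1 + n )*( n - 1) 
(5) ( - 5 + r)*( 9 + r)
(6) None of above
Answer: 1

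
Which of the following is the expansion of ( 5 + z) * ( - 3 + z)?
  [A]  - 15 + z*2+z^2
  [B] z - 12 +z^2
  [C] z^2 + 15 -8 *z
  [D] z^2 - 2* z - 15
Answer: A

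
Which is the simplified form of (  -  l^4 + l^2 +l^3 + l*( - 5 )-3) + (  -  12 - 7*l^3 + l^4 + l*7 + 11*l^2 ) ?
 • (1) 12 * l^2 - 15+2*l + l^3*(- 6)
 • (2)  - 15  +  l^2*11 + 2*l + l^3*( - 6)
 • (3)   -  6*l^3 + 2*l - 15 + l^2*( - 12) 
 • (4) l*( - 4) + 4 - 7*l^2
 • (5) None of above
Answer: 1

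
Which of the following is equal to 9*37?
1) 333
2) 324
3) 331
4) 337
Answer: 1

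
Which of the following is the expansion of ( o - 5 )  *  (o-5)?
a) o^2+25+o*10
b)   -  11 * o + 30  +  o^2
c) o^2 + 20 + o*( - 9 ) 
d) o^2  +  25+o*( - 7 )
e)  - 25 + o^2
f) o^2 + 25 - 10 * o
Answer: f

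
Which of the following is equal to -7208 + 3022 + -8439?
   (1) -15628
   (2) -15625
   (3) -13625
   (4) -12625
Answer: 4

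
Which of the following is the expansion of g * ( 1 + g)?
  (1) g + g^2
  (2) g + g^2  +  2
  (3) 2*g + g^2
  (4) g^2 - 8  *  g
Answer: 1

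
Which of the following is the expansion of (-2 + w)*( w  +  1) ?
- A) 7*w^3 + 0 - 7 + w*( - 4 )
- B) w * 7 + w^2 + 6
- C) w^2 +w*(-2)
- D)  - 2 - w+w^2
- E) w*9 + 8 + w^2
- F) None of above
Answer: D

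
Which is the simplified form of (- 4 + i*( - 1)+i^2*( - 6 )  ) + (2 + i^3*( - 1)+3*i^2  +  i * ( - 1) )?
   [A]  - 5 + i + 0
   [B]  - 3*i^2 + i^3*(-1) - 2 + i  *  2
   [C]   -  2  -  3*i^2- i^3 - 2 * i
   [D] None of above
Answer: C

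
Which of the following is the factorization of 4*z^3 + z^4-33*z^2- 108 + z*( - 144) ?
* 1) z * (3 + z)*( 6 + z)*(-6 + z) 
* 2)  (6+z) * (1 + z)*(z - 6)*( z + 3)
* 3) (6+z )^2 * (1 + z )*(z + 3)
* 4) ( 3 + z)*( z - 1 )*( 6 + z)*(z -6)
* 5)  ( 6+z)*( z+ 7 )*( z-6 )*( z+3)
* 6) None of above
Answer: 2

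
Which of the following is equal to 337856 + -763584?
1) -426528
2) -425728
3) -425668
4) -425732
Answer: 2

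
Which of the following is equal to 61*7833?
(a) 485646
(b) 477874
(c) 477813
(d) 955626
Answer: c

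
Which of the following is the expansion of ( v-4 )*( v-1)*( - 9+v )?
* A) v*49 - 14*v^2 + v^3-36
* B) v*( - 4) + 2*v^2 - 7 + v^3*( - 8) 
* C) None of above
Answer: A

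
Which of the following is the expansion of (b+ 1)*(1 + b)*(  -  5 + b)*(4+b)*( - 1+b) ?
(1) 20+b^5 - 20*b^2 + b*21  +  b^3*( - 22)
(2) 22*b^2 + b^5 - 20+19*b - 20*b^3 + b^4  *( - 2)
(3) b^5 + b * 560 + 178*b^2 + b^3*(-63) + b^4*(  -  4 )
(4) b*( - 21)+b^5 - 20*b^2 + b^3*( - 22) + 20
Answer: 1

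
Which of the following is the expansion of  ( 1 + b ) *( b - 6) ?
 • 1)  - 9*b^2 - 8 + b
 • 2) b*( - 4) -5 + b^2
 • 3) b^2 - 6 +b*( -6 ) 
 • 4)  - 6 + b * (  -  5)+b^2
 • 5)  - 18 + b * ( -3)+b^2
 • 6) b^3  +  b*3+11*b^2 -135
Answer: 4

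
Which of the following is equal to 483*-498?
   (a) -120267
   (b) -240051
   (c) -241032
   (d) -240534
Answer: d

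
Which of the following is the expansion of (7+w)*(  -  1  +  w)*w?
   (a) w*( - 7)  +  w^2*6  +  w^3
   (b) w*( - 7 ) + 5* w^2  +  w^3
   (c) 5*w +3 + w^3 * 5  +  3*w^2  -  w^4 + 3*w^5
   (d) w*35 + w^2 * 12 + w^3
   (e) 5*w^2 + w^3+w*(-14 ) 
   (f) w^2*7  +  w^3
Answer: a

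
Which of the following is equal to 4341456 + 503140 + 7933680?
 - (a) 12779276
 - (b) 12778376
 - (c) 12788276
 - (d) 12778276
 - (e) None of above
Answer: d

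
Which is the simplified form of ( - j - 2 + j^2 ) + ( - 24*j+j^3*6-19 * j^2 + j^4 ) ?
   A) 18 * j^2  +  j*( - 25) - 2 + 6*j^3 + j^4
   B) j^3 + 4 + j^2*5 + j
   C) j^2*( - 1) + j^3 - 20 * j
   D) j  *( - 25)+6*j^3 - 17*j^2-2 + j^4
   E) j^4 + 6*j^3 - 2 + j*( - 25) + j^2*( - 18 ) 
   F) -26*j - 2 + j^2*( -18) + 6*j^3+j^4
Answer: E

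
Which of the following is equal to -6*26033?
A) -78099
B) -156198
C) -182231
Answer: B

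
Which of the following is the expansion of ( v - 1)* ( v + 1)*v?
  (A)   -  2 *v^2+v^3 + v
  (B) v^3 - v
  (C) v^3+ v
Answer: B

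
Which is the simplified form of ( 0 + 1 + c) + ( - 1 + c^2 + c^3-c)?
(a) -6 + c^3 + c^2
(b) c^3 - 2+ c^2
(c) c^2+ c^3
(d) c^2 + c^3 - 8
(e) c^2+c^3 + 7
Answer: c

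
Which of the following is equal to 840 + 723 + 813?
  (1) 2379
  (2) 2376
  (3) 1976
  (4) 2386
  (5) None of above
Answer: 2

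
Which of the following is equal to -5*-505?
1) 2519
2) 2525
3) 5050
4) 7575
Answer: 2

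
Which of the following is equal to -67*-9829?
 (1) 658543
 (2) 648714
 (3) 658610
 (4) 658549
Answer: 1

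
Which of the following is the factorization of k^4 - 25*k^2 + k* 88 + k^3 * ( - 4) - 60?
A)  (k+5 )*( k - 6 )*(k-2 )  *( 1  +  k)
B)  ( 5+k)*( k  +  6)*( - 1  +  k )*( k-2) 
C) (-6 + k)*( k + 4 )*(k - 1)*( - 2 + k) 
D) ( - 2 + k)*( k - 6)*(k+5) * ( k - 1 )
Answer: D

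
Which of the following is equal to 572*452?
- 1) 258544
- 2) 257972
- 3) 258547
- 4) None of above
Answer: 1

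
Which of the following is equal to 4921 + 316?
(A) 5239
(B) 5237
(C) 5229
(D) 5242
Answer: B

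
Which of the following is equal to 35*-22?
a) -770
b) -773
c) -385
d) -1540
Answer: a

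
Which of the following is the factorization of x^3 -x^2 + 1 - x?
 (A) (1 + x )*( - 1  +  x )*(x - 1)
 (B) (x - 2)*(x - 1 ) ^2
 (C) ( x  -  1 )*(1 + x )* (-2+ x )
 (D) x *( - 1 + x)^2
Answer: A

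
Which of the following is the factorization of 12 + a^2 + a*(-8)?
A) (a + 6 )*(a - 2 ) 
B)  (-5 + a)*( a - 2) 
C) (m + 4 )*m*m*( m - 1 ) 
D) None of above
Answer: D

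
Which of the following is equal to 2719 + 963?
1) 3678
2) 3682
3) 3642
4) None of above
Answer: 2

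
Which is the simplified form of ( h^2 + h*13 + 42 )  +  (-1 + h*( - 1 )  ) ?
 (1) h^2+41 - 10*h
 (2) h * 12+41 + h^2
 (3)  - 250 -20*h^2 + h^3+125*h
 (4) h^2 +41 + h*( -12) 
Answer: 2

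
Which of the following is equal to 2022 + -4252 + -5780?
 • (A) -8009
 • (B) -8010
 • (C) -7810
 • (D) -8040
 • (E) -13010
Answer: B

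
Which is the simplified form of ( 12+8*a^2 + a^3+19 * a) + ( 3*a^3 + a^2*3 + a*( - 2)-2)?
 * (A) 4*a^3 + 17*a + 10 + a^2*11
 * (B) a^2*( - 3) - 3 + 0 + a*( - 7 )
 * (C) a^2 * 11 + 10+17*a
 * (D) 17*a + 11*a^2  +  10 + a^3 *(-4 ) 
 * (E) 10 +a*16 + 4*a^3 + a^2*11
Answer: A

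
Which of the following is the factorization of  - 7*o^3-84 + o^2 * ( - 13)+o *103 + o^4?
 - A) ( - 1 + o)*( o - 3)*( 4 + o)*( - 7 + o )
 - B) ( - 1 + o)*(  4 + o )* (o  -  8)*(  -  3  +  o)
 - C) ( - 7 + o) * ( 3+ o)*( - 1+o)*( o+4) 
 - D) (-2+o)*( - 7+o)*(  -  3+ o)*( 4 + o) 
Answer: A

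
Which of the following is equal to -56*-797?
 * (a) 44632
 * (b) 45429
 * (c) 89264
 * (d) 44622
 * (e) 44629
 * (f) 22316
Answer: a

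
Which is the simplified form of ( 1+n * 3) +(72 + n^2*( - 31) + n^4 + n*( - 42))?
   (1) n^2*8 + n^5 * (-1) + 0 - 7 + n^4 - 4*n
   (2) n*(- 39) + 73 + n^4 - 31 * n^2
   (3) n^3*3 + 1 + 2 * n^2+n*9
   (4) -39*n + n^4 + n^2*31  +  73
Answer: 2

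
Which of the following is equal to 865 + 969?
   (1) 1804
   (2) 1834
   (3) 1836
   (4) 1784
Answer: 2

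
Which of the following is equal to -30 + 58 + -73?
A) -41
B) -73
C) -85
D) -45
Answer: D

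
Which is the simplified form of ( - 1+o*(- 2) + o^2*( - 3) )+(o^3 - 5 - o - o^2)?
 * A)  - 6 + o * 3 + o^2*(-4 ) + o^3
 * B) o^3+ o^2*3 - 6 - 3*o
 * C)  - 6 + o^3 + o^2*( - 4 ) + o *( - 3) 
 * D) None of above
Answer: C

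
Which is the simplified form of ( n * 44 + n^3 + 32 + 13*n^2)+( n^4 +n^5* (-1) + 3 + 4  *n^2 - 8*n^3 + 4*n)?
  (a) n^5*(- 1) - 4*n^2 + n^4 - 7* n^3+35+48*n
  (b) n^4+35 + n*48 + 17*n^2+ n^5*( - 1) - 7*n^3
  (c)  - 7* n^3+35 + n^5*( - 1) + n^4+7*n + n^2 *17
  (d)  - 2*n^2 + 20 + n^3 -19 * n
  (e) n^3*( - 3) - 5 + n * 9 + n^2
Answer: b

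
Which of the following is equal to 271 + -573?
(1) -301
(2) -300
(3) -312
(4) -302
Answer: 4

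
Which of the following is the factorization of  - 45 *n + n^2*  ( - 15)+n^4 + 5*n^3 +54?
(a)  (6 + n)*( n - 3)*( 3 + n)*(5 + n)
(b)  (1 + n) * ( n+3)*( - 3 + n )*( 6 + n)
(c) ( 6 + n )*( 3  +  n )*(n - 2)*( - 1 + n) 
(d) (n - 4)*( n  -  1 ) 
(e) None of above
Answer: e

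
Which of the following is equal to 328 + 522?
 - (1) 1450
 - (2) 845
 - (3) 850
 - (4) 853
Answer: 3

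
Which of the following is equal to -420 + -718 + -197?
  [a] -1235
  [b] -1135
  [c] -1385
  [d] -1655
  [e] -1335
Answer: e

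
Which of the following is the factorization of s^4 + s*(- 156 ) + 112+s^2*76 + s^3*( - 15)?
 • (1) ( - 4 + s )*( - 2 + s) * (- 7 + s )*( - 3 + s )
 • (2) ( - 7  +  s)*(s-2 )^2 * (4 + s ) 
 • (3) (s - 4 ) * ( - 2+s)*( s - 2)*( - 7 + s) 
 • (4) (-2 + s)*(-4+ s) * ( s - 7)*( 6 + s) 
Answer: 3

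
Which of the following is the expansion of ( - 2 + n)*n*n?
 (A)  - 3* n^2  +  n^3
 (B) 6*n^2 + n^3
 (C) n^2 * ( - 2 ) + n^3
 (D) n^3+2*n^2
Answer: C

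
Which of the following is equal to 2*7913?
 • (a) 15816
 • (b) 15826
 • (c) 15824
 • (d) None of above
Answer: b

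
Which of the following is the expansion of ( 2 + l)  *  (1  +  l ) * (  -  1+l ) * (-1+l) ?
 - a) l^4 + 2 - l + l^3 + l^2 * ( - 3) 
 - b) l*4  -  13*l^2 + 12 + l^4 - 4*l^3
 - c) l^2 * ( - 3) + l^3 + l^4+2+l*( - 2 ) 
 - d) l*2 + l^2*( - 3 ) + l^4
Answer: a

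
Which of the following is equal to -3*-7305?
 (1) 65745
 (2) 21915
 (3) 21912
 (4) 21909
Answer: 2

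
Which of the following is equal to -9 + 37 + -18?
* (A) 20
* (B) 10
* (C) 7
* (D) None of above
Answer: B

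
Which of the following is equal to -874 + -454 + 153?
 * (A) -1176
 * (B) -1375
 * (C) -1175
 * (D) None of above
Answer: C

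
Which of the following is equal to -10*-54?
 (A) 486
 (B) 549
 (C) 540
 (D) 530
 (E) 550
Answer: C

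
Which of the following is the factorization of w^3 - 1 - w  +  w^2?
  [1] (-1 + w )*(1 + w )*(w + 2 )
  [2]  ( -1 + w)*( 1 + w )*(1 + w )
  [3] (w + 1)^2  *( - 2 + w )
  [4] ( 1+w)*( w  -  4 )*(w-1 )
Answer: 2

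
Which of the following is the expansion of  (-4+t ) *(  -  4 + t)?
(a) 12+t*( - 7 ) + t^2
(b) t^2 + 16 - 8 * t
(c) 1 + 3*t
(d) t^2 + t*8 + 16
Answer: b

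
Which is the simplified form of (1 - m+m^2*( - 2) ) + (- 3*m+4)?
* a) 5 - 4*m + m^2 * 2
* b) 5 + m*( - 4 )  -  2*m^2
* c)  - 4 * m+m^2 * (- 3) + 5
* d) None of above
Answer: b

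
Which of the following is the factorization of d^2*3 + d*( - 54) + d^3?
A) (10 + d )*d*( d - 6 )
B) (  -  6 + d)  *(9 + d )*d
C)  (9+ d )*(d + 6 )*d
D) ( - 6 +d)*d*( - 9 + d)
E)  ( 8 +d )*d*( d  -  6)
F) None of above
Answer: B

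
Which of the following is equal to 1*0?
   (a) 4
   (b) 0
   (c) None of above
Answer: b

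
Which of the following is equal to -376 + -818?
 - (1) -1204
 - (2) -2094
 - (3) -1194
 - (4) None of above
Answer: 3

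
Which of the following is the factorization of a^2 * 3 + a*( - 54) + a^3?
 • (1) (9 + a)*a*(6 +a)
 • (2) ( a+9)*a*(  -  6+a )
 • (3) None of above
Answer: 2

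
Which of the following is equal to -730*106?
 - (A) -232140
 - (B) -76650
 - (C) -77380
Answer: C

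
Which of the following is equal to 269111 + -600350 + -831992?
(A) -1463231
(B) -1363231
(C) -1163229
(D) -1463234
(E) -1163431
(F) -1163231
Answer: F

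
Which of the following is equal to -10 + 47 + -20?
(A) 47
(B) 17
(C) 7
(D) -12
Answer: B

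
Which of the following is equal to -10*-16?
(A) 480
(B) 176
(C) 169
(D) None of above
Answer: D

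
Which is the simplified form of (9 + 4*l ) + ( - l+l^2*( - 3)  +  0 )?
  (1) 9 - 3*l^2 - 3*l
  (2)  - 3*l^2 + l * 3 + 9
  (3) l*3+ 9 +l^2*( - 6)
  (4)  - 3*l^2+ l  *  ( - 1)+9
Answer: 2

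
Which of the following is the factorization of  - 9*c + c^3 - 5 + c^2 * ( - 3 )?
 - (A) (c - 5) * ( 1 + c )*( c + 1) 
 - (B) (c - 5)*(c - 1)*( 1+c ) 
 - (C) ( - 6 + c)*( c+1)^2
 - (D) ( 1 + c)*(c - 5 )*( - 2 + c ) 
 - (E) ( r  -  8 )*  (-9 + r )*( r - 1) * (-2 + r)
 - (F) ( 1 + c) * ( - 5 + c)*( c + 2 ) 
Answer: A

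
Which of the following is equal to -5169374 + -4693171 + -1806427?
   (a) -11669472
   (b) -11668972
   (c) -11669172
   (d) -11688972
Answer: b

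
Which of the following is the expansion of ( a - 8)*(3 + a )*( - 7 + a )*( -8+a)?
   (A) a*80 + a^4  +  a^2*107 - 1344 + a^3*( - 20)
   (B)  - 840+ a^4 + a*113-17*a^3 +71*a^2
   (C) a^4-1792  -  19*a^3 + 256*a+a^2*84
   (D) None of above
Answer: A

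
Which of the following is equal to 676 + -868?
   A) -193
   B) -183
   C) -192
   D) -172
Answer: C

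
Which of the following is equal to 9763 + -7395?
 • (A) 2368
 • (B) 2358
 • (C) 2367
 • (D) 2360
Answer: A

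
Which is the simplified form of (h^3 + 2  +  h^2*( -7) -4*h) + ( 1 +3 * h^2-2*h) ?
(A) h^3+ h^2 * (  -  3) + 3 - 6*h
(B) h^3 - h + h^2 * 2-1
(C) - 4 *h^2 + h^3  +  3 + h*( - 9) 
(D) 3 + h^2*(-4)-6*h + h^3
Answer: D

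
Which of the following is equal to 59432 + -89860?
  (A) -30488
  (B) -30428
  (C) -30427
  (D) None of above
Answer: B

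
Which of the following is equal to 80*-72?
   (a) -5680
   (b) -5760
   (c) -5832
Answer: b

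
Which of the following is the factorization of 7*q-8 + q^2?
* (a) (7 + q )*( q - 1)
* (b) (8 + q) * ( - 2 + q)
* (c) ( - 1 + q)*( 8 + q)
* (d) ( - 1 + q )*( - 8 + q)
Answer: c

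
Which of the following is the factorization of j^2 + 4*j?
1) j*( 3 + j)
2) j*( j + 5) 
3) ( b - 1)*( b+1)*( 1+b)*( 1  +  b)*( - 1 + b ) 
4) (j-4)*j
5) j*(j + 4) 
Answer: 5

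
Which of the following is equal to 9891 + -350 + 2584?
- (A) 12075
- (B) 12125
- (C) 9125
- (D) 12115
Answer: B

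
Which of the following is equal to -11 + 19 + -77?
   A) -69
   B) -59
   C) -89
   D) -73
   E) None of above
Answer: A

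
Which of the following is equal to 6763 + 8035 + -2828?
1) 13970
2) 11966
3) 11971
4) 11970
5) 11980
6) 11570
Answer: 4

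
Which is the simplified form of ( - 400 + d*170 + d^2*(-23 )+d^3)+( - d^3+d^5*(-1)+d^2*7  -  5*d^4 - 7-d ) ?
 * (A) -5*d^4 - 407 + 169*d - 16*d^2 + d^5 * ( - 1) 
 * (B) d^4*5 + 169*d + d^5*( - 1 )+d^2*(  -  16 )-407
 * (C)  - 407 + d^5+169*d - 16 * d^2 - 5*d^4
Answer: A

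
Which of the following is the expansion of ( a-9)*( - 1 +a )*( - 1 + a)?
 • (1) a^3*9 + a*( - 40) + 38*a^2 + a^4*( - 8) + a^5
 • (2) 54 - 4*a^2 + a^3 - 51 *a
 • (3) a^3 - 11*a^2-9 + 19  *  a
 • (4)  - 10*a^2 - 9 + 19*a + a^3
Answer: 3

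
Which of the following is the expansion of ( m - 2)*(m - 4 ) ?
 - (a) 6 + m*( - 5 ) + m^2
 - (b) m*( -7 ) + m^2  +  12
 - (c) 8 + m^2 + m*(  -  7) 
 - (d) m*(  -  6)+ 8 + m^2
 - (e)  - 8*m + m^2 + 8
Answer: d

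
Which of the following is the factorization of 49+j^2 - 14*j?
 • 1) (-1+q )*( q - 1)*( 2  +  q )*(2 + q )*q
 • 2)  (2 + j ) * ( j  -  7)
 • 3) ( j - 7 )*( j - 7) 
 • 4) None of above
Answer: 3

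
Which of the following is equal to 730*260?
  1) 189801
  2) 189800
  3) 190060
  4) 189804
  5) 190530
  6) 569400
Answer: 2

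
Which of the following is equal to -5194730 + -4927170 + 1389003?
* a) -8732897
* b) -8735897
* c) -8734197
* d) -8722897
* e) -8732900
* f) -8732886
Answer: a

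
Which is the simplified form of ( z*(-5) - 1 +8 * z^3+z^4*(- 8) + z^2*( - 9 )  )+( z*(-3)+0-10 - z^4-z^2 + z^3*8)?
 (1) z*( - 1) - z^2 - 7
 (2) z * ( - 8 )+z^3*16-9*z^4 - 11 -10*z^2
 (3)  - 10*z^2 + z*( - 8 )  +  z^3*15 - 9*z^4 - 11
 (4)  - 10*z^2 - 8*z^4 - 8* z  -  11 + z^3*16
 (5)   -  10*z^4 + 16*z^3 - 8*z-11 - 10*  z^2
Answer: 2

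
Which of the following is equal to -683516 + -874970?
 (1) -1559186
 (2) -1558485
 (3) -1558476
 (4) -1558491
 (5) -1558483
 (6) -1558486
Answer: 6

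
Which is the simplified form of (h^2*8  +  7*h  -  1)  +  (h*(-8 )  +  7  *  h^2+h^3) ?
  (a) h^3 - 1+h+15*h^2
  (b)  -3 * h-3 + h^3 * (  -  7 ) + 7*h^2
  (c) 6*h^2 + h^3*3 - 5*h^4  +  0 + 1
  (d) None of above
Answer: d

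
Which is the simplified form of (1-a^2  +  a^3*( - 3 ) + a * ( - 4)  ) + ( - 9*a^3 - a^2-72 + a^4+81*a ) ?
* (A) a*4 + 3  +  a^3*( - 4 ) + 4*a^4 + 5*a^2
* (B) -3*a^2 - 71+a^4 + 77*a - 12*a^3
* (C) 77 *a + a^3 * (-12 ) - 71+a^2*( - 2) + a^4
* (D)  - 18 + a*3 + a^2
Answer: C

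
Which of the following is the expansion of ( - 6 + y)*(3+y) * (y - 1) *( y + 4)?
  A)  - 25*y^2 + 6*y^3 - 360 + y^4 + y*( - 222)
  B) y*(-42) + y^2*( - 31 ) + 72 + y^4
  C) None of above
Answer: B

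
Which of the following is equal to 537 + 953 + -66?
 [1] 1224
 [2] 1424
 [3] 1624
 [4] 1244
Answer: 2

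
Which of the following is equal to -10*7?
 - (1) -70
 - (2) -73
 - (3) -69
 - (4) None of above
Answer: 1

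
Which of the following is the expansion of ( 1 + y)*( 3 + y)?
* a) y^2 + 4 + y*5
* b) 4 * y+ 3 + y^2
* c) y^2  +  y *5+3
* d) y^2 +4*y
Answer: b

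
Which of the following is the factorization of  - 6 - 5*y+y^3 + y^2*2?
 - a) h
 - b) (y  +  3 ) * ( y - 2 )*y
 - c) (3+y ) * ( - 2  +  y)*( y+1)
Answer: c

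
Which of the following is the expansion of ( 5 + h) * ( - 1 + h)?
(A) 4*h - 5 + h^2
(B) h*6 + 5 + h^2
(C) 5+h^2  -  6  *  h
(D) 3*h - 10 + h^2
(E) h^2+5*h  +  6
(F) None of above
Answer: A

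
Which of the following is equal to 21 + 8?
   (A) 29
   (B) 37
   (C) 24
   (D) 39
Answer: A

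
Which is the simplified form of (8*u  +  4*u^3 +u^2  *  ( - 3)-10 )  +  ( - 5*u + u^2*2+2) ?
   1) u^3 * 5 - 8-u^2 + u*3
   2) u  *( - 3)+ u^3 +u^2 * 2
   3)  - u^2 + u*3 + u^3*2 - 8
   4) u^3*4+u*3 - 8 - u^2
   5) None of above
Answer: 4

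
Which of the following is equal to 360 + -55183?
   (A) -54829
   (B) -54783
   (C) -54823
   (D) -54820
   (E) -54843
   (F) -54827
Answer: C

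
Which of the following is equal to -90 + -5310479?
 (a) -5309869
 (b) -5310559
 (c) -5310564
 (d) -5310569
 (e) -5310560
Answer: d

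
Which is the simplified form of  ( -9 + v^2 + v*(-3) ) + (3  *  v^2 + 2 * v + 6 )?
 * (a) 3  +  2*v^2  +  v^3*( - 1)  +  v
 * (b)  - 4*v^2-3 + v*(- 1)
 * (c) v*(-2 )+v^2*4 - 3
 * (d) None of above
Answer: d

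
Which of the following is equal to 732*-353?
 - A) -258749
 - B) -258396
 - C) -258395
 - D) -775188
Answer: B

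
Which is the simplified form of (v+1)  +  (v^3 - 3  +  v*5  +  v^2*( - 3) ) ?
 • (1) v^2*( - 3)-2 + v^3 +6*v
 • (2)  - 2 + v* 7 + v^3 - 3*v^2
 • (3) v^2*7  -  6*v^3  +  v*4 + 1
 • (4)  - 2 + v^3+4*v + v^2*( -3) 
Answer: 1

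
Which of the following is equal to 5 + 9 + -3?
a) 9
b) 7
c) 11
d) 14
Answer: c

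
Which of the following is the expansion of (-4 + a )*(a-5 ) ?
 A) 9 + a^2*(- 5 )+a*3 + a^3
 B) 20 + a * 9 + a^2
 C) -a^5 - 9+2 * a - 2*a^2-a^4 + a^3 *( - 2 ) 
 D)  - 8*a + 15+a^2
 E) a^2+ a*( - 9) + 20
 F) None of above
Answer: E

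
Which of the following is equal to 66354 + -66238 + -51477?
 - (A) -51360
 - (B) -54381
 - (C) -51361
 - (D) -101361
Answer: C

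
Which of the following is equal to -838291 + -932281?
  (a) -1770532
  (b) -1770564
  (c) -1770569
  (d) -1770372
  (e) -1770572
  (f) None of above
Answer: e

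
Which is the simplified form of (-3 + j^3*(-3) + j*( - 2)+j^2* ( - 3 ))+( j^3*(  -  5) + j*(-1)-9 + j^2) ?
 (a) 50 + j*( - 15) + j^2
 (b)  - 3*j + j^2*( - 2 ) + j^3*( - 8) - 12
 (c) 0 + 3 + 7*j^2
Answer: b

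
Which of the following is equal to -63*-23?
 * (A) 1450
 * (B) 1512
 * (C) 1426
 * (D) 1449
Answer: D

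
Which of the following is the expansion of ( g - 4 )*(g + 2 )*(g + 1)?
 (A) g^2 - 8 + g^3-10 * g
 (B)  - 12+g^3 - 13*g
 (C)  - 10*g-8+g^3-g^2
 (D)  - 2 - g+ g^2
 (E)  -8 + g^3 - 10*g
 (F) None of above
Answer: C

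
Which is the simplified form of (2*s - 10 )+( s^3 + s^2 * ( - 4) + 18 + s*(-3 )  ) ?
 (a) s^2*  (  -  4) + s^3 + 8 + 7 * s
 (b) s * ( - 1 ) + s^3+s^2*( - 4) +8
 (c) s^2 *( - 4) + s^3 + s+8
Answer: b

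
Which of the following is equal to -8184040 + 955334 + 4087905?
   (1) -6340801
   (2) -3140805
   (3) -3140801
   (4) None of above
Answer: 3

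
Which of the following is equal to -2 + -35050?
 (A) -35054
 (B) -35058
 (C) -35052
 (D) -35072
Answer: C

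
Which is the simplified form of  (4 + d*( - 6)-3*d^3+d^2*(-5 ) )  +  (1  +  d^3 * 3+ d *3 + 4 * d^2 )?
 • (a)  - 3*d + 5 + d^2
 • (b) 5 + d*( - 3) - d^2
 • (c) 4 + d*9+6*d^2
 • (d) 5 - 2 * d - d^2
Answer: b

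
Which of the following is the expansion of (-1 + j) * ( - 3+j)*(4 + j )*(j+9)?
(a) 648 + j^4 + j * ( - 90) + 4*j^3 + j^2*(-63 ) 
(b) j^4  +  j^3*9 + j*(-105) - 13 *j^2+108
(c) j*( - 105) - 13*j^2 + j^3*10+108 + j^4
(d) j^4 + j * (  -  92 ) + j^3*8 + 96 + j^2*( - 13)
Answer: b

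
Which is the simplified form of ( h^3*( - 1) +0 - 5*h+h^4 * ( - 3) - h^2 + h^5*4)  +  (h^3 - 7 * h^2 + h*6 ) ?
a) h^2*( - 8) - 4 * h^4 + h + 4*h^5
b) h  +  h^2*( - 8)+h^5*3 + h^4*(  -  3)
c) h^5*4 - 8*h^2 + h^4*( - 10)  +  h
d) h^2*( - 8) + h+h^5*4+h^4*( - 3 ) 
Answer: d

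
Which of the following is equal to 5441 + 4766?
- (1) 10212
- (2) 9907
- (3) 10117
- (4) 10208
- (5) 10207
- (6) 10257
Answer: 5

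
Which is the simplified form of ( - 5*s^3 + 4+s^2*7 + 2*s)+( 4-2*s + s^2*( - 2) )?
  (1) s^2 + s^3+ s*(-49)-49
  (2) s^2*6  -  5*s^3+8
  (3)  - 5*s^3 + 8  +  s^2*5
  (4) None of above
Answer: 3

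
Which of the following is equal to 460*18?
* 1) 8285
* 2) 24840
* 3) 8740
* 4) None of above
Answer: 4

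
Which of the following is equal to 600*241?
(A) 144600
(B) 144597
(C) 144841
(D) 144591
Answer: A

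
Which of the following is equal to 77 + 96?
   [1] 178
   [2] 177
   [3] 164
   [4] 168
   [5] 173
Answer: 5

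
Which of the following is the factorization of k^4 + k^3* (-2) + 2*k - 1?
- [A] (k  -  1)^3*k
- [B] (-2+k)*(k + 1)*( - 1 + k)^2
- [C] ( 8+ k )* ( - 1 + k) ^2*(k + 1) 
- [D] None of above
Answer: D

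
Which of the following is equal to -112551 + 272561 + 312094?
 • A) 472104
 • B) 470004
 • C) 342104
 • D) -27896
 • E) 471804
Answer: A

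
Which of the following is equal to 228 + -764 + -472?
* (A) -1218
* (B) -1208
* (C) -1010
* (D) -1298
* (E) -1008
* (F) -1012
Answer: E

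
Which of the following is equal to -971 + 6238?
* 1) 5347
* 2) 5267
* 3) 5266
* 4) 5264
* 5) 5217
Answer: 2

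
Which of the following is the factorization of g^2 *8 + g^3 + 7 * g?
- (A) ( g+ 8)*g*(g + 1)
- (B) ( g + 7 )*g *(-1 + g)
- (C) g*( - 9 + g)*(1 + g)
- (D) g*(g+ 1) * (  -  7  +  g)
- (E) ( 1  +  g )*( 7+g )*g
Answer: E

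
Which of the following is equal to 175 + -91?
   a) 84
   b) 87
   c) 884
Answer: a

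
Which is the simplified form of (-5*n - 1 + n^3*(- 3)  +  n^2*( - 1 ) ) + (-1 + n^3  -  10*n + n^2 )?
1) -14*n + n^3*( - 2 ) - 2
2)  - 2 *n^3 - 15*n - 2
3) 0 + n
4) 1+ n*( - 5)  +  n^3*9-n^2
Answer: 2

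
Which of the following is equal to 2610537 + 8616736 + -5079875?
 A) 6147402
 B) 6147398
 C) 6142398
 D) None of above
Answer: B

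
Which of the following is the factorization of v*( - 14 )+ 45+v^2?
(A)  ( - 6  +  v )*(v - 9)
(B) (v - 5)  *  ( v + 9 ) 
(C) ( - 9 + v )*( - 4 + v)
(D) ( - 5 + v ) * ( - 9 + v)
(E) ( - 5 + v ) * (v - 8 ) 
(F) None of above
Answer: D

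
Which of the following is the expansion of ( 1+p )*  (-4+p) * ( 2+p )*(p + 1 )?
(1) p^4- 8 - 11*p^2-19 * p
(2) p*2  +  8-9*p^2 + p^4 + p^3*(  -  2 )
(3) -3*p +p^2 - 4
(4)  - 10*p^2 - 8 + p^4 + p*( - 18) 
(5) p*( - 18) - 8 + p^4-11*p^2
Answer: 5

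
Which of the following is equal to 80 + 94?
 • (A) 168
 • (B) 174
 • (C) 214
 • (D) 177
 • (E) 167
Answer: B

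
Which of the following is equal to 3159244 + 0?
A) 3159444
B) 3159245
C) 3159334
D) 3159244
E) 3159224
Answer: D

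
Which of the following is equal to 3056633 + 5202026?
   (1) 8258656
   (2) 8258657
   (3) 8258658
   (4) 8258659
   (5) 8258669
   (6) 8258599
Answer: 4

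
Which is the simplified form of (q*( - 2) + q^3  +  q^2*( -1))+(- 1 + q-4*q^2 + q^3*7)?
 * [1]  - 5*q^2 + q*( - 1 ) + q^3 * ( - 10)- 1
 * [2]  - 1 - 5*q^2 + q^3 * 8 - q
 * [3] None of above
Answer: 2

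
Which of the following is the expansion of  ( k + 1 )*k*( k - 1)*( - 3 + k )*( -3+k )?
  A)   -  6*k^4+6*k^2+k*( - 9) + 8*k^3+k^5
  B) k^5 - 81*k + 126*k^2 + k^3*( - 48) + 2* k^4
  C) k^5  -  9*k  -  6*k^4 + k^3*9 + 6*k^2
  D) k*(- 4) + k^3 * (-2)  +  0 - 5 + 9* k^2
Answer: A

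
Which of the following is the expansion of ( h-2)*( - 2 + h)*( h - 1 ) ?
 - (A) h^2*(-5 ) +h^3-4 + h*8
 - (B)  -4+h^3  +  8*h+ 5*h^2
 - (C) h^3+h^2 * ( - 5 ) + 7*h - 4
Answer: A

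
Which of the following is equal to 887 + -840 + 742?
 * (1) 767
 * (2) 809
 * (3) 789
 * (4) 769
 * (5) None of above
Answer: 3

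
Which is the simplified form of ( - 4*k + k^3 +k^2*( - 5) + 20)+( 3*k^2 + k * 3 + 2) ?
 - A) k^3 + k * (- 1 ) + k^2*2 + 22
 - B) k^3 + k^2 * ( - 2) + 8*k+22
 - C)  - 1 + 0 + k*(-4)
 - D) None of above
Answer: D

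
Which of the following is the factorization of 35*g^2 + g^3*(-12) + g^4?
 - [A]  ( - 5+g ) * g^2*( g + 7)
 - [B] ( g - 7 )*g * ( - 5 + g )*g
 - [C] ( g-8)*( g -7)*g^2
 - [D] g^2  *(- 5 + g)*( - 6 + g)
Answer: B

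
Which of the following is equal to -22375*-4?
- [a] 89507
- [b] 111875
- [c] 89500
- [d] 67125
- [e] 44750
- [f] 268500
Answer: c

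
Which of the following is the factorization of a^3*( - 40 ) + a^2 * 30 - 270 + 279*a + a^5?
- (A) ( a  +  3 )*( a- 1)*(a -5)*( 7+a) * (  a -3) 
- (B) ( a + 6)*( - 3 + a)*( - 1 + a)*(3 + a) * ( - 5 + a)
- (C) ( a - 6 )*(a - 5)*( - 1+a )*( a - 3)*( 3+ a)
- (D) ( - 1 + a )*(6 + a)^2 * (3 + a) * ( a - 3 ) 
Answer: B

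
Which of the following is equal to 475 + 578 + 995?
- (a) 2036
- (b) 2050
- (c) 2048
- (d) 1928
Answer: c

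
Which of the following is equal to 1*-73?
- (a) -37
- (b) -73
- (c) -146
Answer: b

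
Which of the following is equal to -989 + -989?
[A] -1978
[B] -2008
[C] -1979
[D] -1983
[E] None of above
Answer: A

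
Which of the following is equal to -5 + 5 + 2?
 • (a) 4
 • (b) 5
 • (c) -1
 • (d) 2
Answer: d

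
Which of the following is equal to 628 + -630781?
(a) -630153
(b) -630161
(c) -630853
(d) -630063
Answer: a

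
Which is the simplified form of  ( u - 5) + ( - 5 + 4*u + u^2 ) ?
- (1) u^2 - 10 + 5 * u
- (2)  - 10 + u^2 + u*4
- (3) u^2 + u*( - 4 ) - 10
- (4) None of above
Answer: 1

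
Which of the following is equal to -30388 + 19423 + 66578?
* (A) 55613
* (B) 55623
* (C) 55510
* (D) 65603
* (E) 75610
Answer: A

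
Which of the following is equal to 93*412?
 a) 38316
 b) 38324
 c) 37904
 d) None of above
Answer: a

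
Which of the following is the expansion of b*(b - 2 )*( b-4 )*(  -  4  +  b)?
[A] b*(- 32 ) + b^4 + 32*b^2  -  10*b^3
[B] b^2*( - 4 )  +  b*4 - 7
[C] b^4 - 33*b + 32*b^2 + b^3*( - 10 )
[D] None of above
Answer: A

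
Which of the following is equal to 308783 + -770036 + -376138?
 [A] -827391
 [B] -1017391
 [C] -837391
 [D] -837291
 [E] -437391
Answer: C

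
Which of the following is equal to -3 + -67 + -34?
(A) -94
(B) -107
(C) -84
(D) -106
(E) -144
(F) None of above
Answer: F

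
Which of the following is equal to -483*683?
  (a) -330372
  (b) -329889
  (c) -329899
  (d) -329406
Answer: b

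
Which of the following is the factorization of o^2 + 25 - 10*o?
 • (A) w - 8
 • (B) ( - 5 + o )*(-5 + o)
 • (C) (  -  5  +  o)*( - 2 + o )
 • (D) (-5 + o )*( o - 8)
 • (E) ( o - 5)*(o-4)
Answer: B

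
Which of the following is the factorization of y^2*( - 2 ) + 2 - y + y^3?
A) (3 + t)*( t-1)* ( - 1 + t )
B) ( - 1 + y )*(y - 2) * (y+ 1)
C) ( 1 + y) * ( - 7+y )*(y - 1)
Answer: B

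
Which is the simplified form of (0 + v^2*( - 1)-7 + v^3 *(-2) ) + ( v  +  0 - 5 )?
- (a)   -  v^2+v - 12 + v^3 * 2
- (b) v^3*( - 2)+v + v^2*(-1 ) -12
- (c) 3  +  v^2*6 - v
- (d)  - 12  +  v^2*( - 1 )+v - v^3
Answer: b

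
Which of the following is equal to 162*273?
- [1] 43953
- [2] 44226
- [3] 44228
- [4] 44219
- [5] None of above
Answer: 2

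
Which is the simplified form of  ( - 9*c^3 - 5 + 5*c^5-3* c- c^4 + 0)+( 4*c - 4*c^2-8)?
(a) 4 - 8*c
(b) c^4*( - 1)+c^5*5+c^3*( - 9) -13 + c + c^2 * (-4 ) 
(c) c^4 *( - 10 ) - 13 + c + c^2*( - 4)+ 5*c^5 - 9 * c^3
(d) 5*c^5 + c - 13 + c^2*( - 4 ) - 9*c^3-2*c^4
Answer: b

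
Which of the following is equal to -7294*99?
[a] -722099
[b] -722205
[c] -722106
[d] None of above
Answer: c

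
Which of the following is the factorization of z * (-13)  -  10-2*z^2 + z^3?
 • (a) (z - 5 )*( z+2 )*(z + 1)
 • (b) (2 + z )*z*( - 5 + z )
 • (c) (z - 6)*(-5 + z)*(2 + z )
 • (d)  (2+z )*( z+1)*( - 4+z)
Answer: a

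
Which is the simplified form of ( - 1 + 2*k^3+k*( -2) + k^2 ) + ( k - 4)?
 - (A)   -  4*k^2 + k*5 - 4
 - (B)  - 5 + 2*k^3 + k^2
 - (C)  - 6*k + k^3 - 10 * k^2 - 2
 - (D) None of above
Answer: D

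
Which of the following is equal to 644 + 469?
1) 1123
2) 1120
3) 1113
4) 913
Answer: 3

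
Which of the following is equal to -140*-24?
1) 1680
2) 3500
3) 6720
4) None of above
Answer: 4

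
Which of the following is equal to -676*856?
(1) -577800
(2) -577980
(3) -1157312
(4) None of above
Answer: 4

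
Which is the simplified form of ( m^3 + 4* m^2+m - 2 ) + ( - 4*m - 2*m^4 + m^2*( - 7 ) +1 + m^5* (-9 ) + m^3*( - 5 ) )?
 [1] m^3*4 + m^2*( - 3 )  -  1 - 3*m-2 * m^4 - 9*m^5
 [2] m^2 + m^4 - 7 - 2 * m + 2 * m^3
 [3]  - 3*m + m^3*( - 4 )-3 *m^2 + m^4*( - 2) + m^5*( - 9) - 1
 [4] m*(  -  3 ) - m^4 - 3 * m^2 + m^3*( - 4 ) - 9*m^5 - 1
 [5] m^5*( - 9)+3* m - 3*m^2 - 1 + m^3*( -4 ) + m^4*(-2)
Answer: 3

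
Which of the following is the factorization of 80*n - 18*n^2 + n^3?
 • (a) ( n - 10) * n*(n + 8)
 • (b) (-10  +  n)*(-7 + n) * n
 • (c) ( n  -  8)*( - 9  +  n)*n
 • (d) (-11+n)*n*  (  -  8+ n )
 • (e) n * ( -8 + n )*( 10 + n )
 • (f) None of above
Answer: f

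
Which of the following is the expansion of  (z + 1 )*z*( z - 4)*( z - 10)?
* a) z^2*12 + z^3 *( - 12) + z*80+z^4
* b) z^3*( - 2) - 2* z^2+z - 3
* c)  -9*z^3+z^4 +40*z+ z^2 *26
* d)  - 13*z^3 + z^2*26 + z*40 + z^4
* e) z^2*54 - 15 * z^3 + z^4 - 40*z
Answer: d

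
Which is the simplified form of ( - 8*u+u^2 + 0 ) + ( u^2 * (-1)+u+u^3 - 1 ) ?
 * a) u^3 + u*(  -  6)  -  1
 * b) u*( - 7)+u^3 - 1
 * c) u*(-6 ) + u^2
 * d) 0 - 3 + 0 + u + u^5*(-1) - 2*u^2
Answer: b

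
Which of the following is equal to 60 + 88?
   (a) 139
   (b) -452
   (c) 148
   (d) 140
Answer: c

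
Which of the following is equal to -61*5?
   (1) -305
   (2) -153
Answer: 1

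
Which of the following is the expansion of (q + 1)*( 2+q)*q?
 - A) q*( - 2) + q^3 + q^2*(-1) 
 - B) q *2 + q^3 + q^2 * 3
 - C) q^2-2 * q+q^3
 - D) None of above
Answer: B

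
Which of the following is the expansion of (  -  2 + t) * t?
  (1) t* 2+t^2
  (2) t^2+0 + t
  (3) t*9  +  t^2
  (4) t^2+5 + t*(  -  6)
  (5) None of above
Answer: 5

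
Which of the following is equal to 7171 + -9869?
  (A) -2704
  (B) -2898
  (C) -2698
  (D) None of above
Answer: C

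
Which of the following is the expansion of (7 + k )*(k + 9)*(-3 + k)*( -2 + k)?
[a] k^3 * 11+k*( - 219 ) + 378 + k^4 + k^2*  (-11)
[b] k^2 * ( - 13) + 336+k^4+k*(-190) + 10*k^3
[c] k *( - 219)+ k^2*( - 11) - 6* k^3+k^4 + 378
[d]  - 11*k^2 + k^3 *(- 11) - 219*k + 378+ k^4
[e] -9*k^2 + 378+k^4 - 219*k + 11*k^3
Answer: a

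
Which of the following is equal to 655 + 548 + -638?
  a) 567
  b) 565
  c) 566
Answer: b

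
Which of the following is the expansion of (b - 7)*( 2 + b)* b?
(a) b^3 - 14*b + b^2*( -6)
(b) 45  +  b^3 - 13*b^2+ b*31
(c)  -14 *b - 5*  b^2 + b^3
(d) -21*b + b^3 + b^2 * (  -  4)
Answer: c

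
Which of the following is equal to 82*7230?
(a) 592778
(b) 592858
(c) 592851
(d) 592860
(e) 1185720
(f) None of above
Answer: d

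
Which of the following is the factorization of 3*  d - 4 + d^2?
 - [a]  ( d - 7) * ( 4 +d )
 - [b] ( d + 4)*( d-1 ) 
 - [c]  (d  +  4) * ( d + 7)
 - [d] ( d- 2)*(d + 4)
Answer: b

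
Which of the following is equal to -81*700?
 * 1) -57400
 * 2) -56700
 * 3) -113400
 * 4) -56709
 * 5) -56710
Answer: 2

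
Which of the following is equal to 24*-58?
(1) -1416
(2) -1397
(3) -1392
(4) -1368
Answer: 3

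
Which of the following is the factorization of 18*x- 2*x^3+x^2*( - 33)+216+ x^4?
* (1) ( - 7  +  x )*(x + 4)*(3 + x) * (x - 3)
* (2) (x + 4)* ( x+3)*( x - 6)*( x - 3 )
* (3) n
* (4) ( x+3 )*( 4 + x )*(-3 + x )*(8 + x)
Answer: 2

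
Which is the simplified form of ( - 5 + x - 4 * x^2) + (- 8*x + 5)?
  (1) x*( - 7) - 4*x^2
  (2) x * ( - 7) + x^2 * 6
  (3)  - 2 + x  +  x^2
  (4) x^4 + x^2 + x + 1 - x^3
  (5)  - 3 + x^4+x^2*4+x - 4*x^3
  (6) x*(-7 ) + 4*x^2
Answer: 1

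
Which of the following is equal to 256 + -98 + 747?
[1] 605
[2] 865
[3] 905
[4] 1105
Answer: 3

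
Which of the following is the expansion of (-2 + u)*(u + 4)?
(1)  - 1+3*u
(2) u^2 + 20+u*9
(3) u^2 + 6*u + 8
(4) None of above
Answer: 4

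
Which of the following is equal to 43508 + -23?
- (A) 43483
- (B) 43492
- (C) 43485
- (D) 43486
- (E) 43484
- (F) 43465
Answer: C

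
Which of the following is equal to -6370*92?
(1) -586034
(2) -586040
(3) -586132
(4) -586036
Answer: 2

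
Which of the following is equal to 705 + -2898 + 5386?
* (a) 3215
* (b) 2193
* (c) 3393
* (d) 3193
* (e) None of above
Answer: d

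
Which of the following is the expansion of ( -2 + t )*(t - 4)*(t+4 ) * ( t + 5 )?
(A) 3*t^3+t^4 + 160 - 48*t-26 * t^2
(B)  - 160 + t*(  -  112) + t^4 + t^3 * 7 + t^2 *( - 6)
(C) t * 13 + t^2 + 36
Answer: A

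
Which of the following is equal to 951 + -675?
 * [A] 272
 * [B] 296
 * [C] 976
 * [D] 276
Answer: D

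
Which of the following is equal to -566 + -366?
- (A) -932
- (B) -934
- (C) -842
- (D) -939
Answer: A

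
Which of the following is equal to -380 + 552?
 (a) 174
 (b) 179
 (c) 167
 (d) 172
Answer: d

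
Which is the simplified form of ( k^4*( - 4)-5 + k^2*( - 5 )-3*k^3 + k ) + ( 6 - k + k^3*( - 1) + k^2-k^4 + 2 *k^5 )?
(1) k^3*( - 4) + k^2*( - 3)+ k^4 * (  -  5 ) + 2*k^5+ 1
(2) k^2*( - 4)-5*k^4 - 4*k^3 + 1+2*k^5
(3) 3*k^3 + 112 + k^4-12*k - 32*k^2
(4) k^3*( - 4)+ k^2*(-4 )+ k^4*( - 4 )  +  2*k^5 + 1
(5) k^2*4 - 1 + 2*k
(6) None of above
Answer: 2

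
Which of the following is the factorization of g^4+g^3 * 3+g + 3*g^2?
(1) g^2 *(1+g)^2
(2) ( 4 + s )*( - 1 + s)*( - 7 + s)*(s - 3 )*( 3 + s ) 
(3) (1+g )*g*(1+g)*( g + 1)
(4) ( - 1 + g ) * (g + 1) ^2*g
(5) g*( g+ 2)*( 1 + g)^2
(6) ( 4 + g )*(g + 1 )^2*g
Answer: 3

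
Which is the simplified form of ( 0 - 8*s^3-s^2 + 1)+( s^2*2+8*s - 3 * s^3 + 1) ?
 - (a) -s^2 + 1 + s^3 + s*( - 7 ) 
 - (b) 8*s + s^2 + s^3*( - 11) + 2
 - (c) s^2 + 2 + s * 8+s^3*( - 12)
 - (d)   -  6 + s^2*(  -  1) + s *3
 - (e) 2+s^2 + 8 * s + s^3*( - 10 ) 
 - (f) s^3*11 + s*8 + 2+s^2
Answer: b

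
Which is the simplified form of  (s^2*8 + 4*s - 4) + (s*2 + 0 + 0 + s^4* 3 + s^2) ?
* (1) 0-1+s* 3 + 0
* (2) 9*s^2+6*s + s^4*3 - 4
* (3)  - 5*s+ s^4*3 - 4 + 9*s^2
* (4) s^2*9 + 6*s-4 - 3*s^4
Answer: 2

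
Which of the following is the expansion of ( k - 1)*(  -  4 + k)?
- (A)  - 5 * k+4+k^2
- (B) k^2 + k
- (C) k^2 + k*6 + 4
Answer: A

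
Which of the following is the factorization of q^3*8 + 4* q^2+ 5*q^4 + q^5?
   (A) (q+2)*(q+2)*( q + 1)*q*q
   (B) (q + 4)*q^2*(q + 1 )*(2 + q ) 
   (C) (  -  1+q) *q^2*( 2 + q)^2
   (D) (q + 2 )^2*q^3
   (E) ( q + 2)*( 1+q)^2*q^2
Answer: A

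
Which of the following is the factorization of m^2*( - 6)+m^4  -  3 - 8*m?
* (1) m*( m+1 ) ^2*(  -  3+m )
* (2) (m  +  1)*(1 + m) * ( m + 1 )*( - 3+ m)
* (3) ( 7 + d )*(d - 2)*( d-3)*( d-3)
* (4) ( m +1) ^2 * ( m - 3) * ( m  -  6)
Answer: 2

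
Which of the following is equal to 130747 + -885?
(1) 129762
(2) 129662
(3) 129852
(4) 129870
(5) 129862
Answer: 5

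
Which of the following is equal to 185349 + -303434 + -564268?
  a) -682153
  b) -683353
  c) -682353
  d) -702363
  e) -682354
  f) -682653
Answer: c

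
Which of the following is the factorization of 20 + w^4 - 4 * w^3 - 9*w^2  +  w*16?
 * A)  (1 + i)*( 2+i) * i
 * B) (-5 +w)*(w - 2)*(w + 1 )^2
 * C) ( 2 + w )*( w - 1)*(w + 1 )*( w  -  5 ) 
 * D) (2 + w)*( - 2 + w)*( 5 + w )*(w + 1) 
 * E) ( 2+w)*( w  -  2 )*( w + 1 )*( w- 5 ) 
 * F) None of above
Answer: E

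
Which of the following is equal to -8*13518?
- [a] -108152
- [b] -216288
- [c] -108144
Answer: c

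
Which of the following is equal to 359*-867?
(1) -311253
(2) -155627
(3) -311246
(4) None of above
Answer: 1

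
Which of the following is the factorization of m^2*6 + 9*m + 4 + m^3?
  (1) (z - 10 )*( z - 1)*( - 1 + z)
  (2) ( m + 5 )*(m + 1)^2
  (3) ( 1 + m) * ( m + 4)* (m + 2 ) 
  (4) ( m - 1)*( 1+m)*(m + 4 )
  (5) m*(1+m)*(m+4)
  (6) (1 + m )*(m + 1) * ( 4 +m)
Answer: 6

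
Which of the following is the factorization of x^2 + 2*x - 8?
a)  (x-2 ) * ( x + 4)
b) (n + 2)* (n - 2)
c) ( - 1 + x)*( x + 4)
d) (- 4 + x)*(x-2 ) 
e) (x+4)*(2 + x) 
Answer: a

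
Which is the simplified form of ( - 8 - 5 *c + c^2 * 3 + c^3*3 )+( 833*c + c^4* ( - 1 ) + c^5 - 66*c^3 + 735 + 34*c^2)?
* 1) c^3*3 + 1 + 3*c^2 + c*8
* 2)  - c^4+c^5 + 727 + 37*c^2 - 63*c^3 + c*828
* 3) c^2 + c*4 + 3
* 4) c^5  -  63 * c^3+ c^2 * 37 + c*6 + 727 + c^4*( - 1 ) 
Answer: 2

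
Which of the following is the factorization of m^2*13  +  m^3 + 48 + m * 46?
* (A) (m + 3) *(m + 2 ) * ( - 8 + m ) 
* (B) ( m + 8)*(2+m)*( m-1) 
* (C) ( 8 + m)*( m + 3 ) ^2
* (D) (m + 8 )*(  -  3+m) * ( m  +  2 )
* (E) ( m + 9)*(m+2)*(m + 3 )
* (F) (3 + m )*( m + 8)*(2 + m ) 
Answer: F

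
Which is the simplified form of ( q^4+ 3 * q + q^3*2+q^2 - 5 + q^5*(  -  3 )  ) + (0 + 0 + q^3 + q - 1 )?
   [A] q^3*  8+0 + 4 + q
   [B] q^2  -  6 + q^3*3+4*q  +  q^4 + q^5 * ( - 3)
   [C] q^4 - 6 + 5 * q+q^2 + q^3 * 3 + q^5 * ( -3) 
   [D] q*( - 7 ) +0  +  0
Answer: B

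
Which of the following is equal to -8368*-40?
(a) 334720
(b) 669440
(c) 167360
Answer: a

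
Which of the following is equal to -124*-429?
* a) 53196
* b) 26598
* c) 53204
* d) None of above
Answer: a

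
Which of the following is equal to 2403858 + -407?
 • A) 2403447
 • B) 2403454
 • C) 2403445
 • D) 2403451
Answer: D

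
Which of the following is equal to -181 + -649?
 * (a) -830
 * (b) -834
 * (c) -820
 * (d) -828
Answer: a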